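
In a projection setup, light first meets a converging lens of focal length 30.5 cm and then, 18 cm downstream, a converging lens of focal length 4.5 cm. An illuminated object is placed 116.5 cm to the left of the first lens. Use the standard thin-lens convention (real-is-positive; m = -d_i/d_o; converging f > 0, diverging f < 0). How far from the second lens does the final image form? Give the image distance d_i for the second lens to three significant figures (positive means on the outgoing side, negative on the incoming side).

3.77 cm

Applying the thin-lens equation to the first lens, 1/30.5 = 1/116.5 + 1/d_i1, which gives d_i1 = 41.317 cm.
This image would form 41.317 cm past lens 1, i.e. 23.317 cm beyond lens 2, so it is a virtual object for lens 2: d_o2 = 18 - 41.317 = -23.317 cm.
Applying the thin-lens equation again with f_2 = 4.5 cm and d_o2 = -23.317 cm gives d_i2 = 3.772 cm.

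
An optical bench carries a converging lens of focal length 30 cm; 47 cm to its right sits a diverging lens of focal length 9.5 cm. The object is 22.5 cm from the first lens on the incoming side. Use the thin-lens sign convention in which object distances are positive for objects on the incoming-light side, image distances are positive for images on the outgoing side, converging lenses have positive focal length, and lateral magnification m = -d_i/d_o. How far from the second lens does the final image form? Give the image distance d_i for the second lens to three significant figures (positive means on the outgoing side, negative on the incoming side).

-8.88 cm

Applying the thin-lens equation to the first lens, 1/30 = 1/22.5 + 1/d_i1, which gives d_i1 = -90.000 cm.
With d_i1 < 0 the first image is virtual and lies on the object side; the object distance for lens 2 is d_o2 = 47 - (-90.000) = 137.000 cm.
Applying the thin-lens equation again with f_2 = -9.5 cm and d_o2 = 137.000 cm gives d_i2 = -8.884 cm.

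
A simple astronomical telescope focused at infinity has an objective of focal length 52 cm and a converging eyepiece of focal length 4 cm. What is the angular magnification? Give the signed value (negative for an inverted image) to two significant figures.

-13

M = -f_obj/f_eye = -52/(4) = -13.000.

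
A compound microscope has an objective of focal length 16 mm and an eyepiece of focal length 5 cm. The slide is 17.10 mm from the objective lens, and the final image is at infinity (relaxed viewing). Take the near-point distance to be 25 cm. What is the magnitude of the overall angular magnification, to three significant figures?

72.7

Convert to cm: f_obj = 16 mm = 1.6 cm; d_o = 17.10 mm = 1.71 cm.
Objective: 1/d_i = 1/f_obj - 1/d_o = 1/1.6 - 1/1.71 = 0.04020 cm^-1, so d_i = 24.873 cm.
m_obj = -d_i/d_o = -24.873/1.71 = -14.545.
Eyepiece angular magnification (image at infinity): M_eye = D/f_e = 25/5 = 5.000.
Overall M = m_obj x M_eye = (-14.545)(5.000) = -72.73.
|M| = 72.73.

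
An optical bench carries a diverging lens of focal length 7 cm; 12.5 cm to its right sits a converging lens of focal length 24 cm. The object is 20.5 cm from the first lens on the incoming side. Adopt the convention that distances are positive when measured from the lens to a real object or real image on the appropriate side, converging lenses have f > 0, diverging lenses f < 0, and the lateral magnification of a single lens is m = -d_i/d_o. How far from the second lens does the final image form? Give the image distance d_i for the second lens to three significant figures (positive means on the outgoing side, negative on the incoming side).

-67.7 cm

First lens: d_i1 = 1/(1/(-7) - 1/20.5) = -5.218 cm.
With d_i1 < 0 the first image is virtual and lies on the object side; the object distance for lens 2 is d_o2 = 12.5 - (-5.218) = 17.718 cm.
Second lens: d_i2 = 1/(1/24 - 1/(17.718)) = -67.693 cm.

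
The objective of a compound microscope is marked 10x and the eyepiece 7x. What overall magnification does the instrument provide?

The overall magnification of a compound microscope is the product of the objective and eyepiece magnifications:
M = M_obj x M_eye = 10 x 7 = 70.

70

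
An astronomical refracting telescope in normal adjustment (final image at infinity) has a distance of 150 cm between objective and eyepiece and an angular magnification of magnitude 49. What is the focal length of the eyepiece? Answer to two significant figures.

3.0 cm

In normal adjustment the tube length equals f_obj + f_eye and |M| = f_obj/f_eye.
So f_obj = 49 f_eye and 49 f_eye + f_eye = 150 cm, giving f_eye = 150/50 = 3.000 cm and f_obj = 147.000 cm.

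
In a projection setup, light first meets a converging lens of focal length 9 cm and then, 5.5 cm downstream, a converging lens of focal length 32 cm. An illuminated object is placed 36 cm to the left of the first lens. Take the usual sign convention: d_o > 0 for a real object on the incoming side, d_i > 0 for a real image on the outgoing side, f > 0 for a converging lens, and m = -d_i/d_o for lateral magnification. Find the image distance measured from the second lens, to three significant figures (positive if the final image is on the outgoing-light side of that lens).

5.40 cm

Applying the thin-lens equation to the first lens, 1/9 = 1/36 + 1/d_i1, which gives d_i1 = 12.000 cm.
This image would form 12.000 cm past lens 1, i.e. 6.500 cm beyond lens 2, so it is a virtual object for lens 2: d_o2 = 5.5 - 12.000 = -6.500 cm.
Applying the thin-lens equation again with f_2 = 32 cm and d_o2 = -6.500 cm gives d_i2 = 5.403 cm.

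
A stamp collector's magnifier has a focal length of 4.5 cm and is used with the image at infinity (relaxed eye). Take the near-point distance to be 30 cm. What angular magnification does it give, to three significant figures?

6.67

M = D/f = 30/4.5 = 6.667.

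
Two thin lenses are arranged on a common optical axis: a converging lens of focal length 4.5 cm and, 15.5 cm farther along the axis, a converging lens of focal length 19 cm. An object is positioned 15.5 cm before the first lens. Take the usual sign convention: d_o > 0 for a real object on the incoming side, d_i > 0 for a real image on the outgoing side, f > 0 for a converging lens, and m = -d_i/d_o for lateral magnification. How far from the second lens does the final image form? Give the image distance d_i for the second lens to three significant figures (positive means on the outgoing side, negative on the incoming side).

-17.7 cm

Lens 1: 1/d_i1 = 1/f_1 - 1/d_o1 = 1/4.5 - 1/15.5 = 0.15771 cm^-1, so d_i1 = 6.341 cm.
Object distance for lens 2: d_o2 = 15.5 - 6.341 = 9.159 cm.
Lens 2: 1/d_i2 = 1/f_2 - 1/d_o2 = 1/19 - 1/(9.159) = -0.05655 cm^-1, so d_i2 = -17.684 cm.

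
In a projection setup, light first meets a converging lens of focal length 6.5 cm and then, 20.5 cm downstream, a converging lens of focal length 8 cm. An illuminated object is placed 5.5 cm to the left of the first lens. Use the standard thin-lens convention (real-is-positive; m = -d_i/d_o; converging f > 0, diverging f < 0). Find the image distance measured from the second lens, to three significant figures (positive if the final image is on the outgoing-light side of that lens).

Lens 1: 1/d_i1 = 1/f_1 - 1/d_o1 = 1/6.5 - 1/5.5 = -0.02797 cm^-1, so d_i1 = -35.750 cm.
With d_i1 < 0 the first image is virtual and lies on the object side; the object distance for lens 2 is d_o2 = 20.5 - (-35.750) = 56.250 cm.
Lens 2: 1/d_i2 = 1/f_2 - 1/d_o2 = 1/8 - 1/(56.250) = 0.10722 cm^-1, so d_i2 = 9.326 cm.

9.33 cm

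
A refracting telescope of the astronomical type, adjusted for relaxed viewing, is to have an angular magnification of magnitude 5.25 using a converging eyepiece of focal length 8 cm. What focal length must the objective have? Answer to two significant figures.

42 cm

|M| = f_obj/|f_eye|, so f_obj = |M| x |f_eye| = 5.25 x 8 = 42.000 cm.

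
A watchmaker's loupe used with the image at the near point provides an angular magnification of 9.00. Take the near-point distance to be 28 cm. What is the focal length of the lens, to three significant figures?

For the image at the near point, M = 1 + D/f.
f = D/(M - 1) = 28/(9.0 - 1) = 3.500 cm.

3.50 cm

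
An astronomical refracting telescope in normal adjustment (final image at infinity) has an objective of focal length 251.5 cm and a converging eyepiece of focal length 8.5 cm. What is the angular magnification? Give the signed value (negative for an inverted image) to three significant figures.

M = -f_obj/f_eye = -251.5/(8.5) = -29.588.

-29.6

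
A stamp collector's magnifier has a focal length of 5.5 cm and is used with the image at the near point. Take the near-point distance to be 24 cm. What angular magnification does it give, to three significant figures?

M = 1 + D/f = 1 + 24/5.5 = 5.364.

5.36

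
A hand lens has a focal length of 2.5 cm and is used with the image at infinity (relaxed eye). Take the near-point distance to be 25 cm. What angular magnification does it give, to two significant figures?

M = D/f = 25/2.5 = 10.000.

10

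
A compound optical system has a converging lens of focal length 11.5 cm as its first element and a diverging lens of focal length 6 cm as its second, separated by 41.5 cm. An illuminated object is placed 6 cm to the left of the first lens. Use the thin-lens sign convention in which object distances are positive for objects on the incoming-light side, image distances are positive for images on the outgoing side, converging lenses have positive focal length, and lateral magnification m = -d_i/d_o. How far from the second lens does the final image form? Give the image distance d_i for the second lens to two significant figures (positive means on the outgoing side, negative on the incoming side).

First lens: d_i1 = 1/(1/11.5 - 1/6) = -12.545 cm.
The intermediate image is virtual, 12.545 cm to the left of lens 1, so d_o2 = L - d_i1 = 41.5 - (-12.545) = 54.045 cm.
Second lens: d_i2 = 1/(1/(-6) - 1/(54.045)) = -5.400 cm.

-5.4 cm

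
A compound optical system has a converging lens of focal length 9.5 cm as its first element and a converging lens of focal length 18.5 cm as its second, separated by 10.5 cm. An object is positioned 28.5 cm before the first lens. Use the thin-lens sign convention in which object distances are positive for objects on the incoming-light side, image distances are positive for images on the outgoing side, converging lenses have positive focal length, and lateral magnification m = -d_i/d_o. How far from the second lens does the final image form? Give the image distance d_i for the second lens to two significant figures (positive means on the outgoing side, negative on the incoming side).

3.1 cm

Applying the thin-lens equation to the first lens, 1/9.5 = 1/28.5 + 1/d_i1, which gives d_i1 = 14.250 cm.
Since 14.250 cm > 10.5 cm, the first image lies past the second lens and serves as a virtual object: d_o2 = L - d_i1 = -3.750 cm.
Applying the thin-lens equation again with f_2 = 18.5 cm and d_o2 = -3.750 cm gives d_i2 = 3.118 cm.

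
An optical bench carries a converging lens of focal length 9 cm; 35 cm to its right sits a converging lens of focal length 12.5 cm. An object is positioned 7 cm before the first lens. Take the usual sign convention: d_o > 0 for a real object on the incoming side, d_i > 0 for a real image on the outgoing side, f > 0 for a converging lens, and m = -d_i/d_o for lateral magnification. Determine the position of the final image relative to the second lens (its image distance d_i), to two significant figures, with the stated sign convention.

15 cm

Applying the thin-lens equation to the first lens, 1/9 = 1/7 + 1/d_i1, which gives d_i1 = -31.500 cm.
The intermediate image is virtual, 31.500 cm to the left of lens 1, so d_o2 = L - d_i1 = 35 - (-31.500) = 66.500 cm.
Applying the thin-lens equation again with f_2 = 12.5 cm and d_o2 = 66.500 cm gives d_i2 = 15.394 cm.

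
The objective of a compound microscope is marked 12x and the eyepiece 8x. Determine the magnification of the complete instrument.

96

The overall magnification of a compound microscope is the product of the objective and eyepiece magnifications:
M = M_obj x M_eye = 12 x 8 = 96.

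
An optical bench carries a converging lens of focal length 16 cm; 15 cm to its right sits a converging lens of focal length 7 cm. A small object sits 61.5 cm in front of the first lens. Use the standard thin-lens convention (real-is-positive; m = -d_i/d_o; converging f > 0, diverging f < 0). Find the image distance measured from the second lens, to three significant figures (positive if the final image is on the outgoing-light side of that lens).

Lens 1: 1/d_i1 = 1/f_1 - 1/d_o1 = 1/16 - 1/61.5 = 0.04624 cm^-1, so d_i1 = 21.626 cm.
This image would form 21.626 cm past lens 1, i.e. 6.626 cm beyond lens 2, so it is a virtual object for lens 2: d_o2 = 15 - 21.626 = -6.626 cm.
Lens 2: 1/d_i2 = 1/f_2 - 1/d_o2 = 1/7 - 1/(-6.626) = 0.29377 cm^-1, so d_i2 = 3.404 cm.

3.40 cm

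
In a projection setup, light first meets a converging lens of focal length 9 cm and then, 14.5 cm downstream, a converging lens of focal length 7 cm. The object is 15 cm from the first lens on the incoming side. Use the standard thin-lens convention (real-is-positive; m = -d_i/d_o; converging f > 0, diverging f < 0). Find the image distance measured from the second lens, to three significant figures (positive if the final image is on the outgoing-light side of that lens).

3.73 cm

Applying the thin-lens equation to the first lens, 1/9 = 1/15 + 1/d_i1, which gives d_i1 = 22.500 cm.
This image would form 22.500 cm past lens 1, i.e. 8.000 cm beyond lens 2, so it is a virtual object for lens 2: d_o2 = 14.5 - 22.500 = -8.000 cm.
Applying the thin-lens equation again with f_2 = 7 cm and d_o2 = -8.000 cm gives d_i2 = 3.733 cm.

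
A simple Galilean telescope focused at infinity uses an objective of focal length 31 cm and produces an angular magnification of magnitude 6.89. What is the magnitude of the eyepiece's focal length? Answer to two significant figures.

4.5 cm

|M| = f_obj/|f_eye|, so |f_eye| = f_obj/|M| = 31/6.89 = 4.499 cm.
(The eyepiece is diverging, so its signed focal length is -4.499 cm.)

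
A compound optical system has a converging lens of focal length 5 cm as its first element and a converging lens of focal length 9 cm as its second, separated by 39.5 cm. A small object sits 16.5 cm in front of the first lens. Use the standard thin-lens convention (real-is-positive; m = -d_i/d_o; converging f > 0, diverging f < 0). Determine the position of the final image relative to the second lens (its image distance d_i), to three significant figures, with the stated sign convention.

Applying the thin-lens equation to the first lens, 1/5 = 1/16.5 + 1/d_i1, which gives d_i1 = 7.174 cm.
Object distance for lens 2: d_o2 = 39.5 - 7.174 = 32.326 cm.
Applying the thin-lens equation again with f_2 = 9 cm and d_o2 = 32.326 cm gives d_i2 = 12.473 cm.

12.5 cm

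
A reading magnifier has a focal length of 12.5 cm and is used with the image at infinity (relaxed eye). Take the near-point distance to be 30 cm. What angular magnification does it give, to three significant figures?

2.40

M = D/f = 30/12.5 = 2.400.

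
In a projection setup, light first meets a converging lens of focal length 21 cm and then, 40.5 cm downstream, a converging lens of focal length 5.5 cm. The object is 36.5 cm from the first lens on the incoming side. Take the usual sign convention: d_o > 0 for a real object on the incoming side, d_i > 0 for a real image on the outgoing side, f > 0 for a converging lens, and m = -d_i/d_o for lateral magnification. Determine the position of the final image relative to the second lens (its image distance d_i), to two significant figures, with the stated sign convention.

3.4 cm

First lens: d_i1 = 1/(1/21 - 1/36.5) = 49.452 cm.
This image would form 49.452 cm past lens 1, i.e. 8.952 cm beyond lens 2, so it is a virtual object for lens 2: d_o2 = 40.5 - 49.452 = -8.952 cm.
Second lens: d_i2 = 1/(1/5.5 - 1/(-8.952)) = 3.407 cm.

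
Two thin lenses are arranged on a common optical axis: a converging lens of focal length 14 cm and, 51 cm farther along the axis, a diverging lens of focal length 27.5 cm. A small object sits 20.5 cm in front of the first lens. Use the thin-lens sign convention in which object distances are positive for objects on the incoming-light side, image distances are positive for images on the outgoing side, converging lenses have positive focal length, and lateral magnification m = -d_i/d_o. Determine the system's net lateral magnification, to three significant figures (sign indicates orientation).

Applying the thin-lens equation to the first lens, 1/14 = 1/20.5 + 1/d_i1, which gives d_i1 = 44.154 cm.
Its lateral magnification is m_1 = -d_i1/d_o1 = -(44.154)/20.5 = -2.1538.
Object distance for lens 2: d_o2 = 51 - 44.154 = 6.846 cm.
Applying the thin-lens equation again with f_2 = -27.5 cm and d_o2 = 6.846 cm gives d_i2 = -5.482 cm.
m_2 = -(-5.482)/(6.846) = 0.8007.
Total m = m_1 x m_2 = (-2.1538)(0.8007) = -1.7245.

-1.72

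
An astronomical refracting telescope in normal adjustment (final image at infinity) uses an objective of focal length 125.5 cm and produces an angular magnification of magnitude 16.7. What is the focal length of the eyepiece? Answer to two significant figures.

|M| = f_obj/f_eye, so f_eye = f_obj/|M| = 125.5/16.7 = 7.515 cm.

7.5 cm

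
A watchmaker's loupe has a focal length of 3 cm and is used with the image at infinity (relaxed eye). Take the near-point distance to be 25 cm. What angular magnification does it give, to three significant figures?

M = D/f = 25/3 = 8.333.

8.33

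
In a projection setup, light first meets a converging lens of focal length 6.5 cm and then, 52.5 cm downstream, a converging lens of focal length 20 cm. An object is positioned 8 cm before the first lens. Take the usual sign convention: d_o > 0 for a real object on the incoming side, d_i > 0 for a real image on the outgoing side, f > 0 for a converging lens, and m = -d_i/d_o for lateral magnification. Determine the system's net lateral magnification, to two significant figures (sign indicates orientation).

-40

Lens 1: 1/d_i1 = 1/f_1 - 1/d_o1 = 1/6.5 - 1/8 = 0.02885 cm^-1, so d_i1 = 34.667 cm.
m_1 = -(34.667)/8 = -4.3333.
That image sits 17.833 cm in front of the second lens, so d_o2 = 17.833 cm.
Lens 2: 1/d_i2 = 1/f_2 - 1/d_o2 = 1/20 - 1/(17.833) = -0.00607 cm^-1, so d_i2 = -164.615 cm.
m_2 = -(-164.615)/(17.833) = 9.2308.
The system's lateral magnification is m_1 m_2 = (-4.3333)(9.2308) = -40.0000.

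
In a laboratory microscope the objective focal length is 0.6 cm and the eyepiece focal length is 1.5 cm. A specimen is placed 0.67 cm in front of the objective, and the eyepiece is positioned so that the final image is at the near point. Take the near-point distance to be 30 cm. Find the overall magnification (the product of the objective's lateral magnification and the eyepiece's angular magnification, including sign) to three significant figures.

Objective: 1/d_i = 1/f_obj - 1/d_o = 1/0.6 - 1/0.67 = 0.17413 cm^-1, so d_i = 5.743 cm.
m_obj = -d_i/d_o = -5.743/0.67 = -8.571.
Eyepiece angular magnification (image at near point): M_eye = 1 + D/f_e = 1 + 30/1.5 = 21.000.
Overall M = m_obj x M_eye = (-8.571)(21.000) = -180.00.

-180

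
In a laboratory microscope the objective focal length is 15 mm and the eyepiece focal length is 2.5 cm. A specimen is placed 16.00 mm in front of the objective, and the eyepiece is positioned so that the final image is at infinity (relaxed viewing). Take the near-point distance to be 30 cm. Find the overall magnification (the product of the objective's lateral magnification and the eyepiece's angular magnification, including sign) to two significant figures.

-180

Convert to cm: f_obj = 15 mm = 1.5 cm; d_o = 16.00 mm = 1.60 cm.
Objective: 1/d_i = 1/f_obj - 1/d_o = 1/1.5 - 1/1.60 = 0.04167 cm^-1, so d_i = 24.000 cm.
m_obj = -d_i/d_o = -24.000/1.60 = -15.000.
Eyepiece angular magnification (image at infinity): M_eye = D/f_e = 30/2.5 = 12.000.
Overall M = m_obj x M_eye = (-15.000)(12.000) = -180.00.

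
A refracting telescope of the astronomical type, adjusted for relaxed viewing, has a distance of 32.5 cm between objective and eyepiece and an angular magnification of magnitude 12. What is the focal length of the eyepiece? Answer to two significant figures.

2.5 cm

In normal adjustment the tube length equals f_obj + f_eye and |M| = f_obj/f_eye.
So f_obj = 12 f_eye and 12 f_eye + f_eye = 32.5 cm, giving f_eye = 32.5/13 = 2.500 cm and f_obj = 30.000 cm.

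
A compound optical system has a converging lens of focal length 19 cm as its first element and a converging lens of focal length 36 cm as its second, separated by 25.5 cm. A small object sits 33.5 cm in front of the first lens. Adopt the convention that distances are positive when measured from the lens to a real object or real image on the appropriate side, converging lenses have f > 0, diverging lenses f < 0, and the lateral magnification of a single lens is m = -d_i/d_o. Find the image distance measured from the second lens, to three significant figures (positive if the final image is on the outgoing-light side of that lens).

12.2 cm

Lens 1: 1/d_i1 = 1/f_1 - 1/d_o1 = 1/19 - 1/33.5 = 0.02278 cm^-1, so d_i1 = 43.897 cm.
This image would form 43.897 cm past lens 1, i.e. 18.397 cm beyond lens 2, so it is a virtual object for lens 2: d_o2 = 25.5 - 43.897 = -18.397 cm.
Lens 2: 1/d_i2 = 1/f_2 - 1/d_o2 = 1/36 - 1/(-18.397) = 0.08214 cm^-1, so d_i2 = 12.175 cm.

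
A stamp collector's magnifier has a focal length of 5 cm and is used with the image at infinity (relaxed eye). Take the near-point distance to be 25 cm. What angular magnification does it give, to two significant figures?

M = D/f = 25/5 = 5.000.

5.0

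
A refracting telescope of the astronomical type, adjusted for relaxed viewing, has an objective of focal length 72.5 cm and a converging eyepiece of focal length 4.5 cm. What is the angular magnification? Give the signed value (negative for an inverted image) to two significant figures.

M = -f_obj/f_eye = -72.5/(4.5) = -16.111.

-16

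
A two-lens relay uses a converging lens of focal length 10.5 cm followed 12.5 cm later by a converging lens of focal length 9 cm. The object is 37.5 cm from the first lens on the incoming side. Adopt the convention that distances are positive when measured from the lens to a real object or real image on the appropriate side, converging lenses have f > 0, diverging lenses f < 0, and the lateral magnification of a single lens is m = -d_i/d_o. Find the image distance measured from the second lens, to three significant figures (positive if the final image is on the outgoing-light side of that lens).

Lens 1: 1/d_i1 = 1/f_1 - 1/d_o1 = 1/10.5 - 1/37.5 = 0.06857 cm^-1, so d_i1 = 14.583 cm.
This image would form 14.583 cm past lens 1, i.e. 2.083 cm beyond lens 2, so it is a virtual object for lens 2: d_o2 = 12.5 - 14.583 = -2.083 cm.
Lens 2: 1/d_i2 = 1/f_2 - 1/d_o2 = 1/9 - 1/(-2.083) = 0.59111 cm^-1, so d_i2 = 1.692 cm.

1.69 cm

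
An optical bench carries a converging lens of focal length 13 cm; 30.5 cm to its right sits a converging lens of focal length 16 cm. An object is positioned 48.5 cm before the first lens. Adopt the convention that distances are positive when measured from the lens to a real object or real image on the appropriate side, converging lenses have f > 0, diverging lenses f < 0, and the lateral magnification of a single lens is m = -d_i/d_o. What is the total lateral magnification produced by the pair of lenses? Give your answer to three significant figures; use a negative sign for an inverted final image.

-1.80

First lens: d_i1 = 1/(1/13 - 1/48.5) = 17.761 cm.
m_1 = -(17.761)/48.5 = -0.3662.
That image sits 12.739 cm in front of the second lens, so d_o2 = 12.739 cm.
Second lens: d_i2 = 1/(1/16 - 1/(12.739)) = -62.514 cm.
m_2 = -(-62.514)/(12.739) = 4.9071.
The system's lateral magnification is m_1 m_2 = (-0.3662)(4.9071) = -1.7970.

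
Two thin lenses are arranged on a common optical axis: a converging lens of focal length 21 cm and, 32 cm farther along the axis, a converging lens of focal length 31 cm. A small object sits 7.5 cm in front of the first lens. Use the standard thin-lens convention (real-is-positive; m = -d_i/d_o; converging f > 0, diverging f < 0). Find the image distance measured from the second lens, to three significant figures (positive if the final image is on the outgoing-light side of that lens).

Lens 1: 1/d_i1 = 1/f_1 - 1/d_o1 = 1/21 - 1/7.5 = -0.08571 cm^-1, so d_i1 = -11.667 cm.
The intermediate image is virtual, 11.667 cm to the left of lens 1, so d_o2 = L - d_i1 = 32 - (-11.667) = 43.667 cm.
Lens 2: 1/d_i2 = 1/f_2 - 1/d_o2 = 1/31 - 1/(43.667) = 0.00936 cm^-1, so d_i2 = 106.868 cm.

107 cm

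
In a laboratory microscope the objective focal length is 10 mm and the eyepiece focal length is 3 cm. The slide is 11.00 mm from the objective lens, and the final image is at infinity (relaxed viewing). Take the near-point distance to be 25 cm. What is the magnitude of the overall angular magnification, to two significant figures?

83

Convert to cm: f_obj = 10 mm = 1 cm; d_o = 11.00 mm = 1.10 cm.
Objective: 1/d_i = 1/f_obj - 1/d_o = 1/1 - 1/1.10 = 0.09091 cm^-1, so d_i = 11.000 cm.
m_obj = -d_i/d_o = -11.000/1.10 = -10.000.
Eyepiece angular magnification (image at infinity): M_eye = D/f_e = 25/3 = 8.333.
Overall M = m_obj x M_eye = (-10.000)(8.333) = -83.33.
|M| = 83.33.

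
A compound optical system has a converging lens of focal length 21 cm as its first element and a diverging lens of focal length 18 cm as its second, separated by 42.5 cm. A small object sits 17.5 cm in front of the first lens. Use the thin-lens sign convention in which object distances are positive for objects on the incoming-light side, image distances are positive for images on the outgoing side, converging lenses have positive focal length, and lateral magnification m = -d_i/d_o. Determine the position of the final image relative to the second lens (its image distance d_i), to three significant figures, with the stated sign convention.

First lens: d_i1 = 1/(1/21 - 1/17.5) = -105.000 cm.
With d_i1 < 0 the first image is virtual and lies on the object side; the object distance for lens 2 is d_o2 = 42.5 - (-105.000) = 147.500 cm.
Second lens: d_i2 = 1/(1/(-18) - 1/(147.500)) = -16.042 cm.

-16.0 cm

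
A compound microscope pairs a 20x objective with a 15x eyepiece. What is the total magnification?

The overall magnification of a compound microscope is the product of the objective and eyepiece magnifications:
M = M_obj x M_eye = 20 x 15 = 300.

300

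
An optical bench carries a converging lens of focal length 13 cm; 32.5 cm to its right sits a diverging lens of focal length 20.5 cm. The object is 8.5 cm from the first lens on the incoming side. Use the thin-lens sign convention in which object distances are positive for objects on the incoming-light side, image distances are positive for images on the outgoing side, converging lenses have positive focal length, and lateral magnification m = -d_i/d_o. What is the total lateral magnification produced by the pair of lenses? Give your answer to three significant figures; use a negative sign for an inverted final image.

0.764

Applying the thin-lens equation to the first lens, 1/13 = 1/8.5 + 1/d_i1, which gives d_i1 = -24.556 cm.
Its lateral magnification is m_1 = -d_i1/d_o1 = -(-24.556)/8.5 = 2.8889.
With d_i1 < 0 the first image is virtual and lies on the object side; the object distance for lens 2 is d_o2 = 32.5 - (-24.556) = 57.056 cm.
Applying the thin-lens equation again with f_2 = -20.5 cm and d_o2 = 57.056 cm gives d_i2 = -15.081 cm.
m_2 = -(-15.081)/(57.056) = 0.2643.
Overall magnification: m = m_1 m_2 = 0.7636.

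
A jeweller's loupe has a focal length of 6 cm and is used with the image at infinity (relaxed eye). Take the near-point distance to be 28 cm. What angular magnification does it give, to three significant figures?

4.67

M = D/f = 28/6 = 4.667.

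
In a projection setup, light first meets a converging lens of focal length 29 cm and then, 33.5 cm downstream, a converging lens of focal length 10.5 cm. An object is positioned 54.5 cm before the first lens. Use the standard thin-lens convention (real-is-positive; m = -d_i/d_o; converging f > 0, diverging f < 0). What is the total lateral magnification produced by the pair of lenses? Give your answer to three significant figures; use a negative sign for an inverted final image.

Lens 1: 1/d_i1 = 1/f_1 - 1/d_o1 = 1/29 - 1/54.5 = 0.01613 cm^-1, so d_i1 = 61.980 cm.
m_1 = -(61.980)/54.5 = -1.1373.
This image would form 61.980 cm past lens 1, i.e. 28.480 cm beyond lens 2, so it is a virtual object for lens 2: d_o2 = 33.5 - 61.980 = -28.480 cm.
Lens 2: 1/d_i2 = 1/f_2 - 1/d_o2 = 1/10.5 - 1/(-28.480) = 0.13035 cm^-1, so d_i2 = 7.672 cm.
m_2 = -(7.672)/(-28.480) = 0.2694.
Overall magnification: m = m_1 m_2 = -0.3063.

-0.306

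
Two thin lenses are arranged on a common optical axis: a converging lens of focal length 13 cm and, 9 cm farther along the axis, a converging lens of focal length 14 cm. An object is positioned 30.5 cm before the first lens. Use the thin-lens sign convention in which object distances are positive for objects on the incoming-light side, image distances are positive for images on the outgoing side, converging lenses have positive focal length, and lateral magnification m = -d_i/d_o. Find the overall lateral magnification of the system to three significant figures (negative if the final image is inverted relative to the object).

-0.376

First lens: d_i1 = 1/(1/13 - 1/30.5) = 22.657 cm.
m_1 = -(22.657)/30.5 = -0.7429.
This image would form 22.657 cm past lens 1, i.e. 13.657 cm beyond lens 2, so it is a virtual object for lens 2: d_o2 = 9 - 22.657 = -13.657 cm.
Second lens: d_i2 = 1/(1/14 - 1/(-13.657)) = 6.913 cm.
m_2 = -(6.913)/(-13.657) = 0.5062.
The system's lateral magnification is m_1 m_2 = (-0.7429)(0.5062) = -0.3760.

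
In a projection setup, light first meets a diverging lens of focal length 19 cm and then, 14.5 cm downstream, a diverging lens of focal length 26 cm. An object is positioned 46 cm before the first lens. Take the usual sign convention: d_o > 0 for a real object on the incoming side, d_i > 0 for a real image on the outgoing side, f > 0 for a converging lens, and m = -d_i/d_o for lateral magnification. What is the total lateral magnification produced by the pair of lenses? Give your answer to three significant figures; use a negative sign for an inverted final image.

0.141

First lens: d_i1 = 1/(1/(-19) - 1/46) = -13.446 cm.
m_1 = -(-13.446)/46 = 0.2923.
With d_i1 < 0 the first image is virtual and lies on the object side; the object distance for lens 2 is d_o2 = 14.5 - (-13.446) = 27.946 cm.
Second lens: d_i2 = 1/(1/(-26) - 1/(27.946)) = -13.469 cm.
m_2 = -(-13.469)/(27.946) = 0.4820.
Total m = m_1 x m_2 = (0.2923)(0.4820) = 0.1409.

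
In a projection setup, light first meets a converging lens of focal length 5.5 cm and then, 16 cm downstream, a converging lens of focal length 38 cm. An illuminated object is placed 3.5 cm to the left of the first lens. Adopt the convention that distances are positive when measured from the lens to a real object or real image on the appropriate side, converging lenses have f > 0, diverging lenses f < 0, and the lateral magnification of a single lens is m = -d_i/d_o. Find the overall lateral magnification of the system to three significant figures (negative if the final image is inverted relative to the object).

8.44

Applying the thin-lens equation to the first lens, 1/5.5 = 1/3.5 + 1/d_i1, which gives d_i1 = -9.625 cm.
Its lateral magnification is m_1 = -d_i1/d_o1 = -(-9.625)/3.5 = 2.7500.
The intermediate image is virtual, 9.625 cm to the left of lens 1, so d_o2 = L - d_i1 = 16 - (-9.625) = 25.625 cm.
Applying the thin-lens equation again with f_2 = 38 cm and d_o2 = 25.625 cm gives d_i2 = -78.687 cm.
m_2 = -(-78.687)/(25.625) = 3.0707.
The system's lateral magnification is m_1 m_2 = (2.7500)(3.0707) = 8.4444.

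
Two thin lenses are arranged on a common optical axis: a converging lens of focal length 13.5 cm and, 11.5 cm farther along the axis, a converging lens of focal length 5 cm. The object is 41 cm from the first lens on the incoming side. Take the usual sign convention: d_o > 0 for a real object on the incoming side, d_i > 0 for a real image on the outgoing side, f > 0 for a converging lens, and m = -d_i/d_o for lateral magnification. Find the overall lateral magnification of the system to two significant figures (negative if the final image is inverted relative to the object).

-0.18

Applying the thin-lens equation to the first lens, 1/13.5 = 1/41 + 1/d_i1, which gives d_i1 = 20.127 cm.
Its lateral magnification is m_1 = -d_i1/d_o1 = -(20.127)/41 = -0.4909.
This image would form 20.127 cm past lens 1, i.e. 8.627 cm beyond lens 2, so it is a virtual object for lens 2: d_o2 = 11.5 - 20.127 = -8.627 cm.
Applying the thin-lens equation again with f_2 = 5 cm and d_o2 = -8.627 cm gives d_i2 = 3.165 cm.
m_2 = -(3.165)/(-8.627) = 0.3669.
Overall magnification: m = m_1 m_2 = -0.1801.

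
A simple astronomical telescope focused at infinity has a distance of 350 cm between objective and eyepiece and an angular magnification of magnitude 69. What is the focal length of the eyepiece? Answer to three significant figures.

In normal adjustment the tube length equals f_obj + f_eye and |M| = f_obj/f_eye.
So f_obj = 69 f_eye and 69 f_eye + f_eye = 350 cm, giving f_eye = 350/70 = 5.000 cm and f_obj = 345.000 cm.

5.00 cm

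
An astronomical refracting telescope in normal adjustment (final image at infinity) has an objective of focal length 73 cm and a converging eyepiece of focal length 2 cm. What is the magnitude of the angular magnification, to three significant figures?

36.5

|M| = f_obj/|f_eye| = 73/2 = 36.500.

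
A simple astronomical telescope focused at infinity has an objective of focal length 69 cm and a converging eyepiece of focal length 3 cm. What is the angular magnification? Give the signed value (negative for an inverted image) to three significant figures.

-23.0

M = -f_obj/f_eye = -69/(3) = -23.000.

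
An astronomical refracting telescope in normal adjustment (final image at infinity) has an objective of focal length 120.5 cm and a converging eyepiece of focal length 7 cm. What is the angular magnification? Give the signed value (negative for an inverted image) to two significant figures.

-17

M = -f_obj/f_eye = -120.5/(7) = -17.214.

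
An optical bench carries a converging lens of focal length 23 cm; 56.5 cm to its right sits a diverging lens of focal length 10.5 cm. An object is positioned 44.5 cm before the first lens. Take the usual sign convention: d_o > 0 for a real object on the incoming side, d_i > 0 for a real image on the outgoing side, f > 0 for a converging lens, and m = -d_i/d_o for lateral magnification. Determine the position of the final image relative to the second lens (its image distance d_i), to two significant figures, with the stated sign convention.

First lens: d_i1 = 1/(1/23 - 1/44.5) = 47.605 cm.
Object distance for lens 2: d_o2 = 56.5 - 47.605 = 8.895 cm.
Second lens: d_i2 = 1/(1/(-10.5) - 1/(8.895)) = -4.816 cm.

-4.8 cm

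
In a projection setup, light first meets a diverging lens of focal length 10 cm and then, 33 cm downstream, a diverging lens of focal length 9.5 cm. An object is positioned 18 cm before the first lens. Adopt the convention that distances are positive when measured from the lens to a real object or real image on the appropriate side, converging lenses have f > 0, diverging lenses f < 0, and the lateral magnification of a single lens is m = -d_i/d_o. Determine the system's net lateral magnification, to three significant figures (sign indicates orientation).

0.0693

Applying the thin-lens equation to the first lens, 1/(-10) = 1/18 + 1/d_i1, which gives d_i1 = -6.429 cm.
Its lateral magnification is m_1 = -d_i1/d_o1 = -(-6.429)/18 = 0.3571.
With d_i1 < 0 the first image is virtual and lies on the object side; the object distance for lens 2 is d_o2 = 33 - (-6.429) = 39.429 cm.
Applying the thin-lens equation again with f_2 = -9.5 cm and d_o2 = 39.429 cm gives d_i2 = -7.655 cm.
m_2 = -(-7.655)/(39.429) = 0.1942.
The system's lateral magnification is m_1 m_2 = (0.3571)(0.1942) = 0.0693.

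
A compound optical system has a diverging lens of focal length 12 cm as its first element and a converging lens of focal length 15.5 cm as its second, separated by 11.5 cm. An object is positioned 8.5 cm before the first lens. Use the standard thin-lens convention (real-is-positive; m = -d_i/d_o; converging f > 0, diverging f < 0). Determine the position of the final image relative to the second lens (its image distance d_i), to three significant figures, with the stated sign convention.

Applying the thin-lens equation to the first lens, 1/(-12) = 1/8.5 + 1/d_i1, which gives d_i1 = -4.976 cm.
The intermediate image is virtual, 4.976 cm to the left of lens 1, so d_o2 = L - d_i1 = 11.5 - (-4.976) = 16.476 cm.
Applying the thin-lens equation again with f_2 = 15.5 cm and d_o2 = 16.476 cm gives d_i2 = 261.756 cm.

262 cm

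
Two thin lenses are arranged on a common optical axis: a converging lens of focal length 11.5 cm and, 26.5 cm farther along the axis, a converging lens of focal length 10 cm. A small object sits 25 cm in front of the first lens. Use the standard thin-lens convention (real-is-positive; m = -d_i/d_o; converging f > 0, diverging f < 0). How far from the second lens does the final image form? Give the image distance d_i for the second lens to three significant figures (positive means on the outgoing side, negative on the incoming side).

-10.8 cm

Lens 1: 1/d_i1 = 1/f_1 - 1/d_o1 = 1/11.5 - 1/25 = 0.04696 cm^-1, so d_i1 = 21.296 cm.
The intermediate image is 21.296 cm to the right of lens 1, so d_o2 = L - d_i1 = 26.5 - 21.296 = 5.204 cm.
Lens 2: 1/d_i2 = 1/f_2 - 1/d_o2 = 1/10 - 1/(5.204) = -0.09217 cm^-1, so d_i2 = -10.849 cm.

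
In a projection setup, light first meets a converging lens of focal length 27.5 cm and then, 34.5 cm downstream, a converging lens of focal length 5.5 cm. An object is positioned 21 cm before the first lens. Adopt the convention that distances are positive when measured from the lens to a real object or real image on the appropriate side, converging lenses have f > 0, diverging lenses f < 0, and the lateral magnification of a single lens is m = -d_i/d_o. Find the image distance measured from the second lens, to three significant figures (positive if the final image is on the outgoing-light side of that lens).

5.76 cm

Applying the thin-lens equation to the first lens, 1/27.5 = 1/21 + 1/d_i1, which gives d_i1 = -88.846 cm.
With d_i1 < 0 the first image is virtual and lies on the object side; the object distance for lens 2 is d_o2 = 34.5 - (-88.846) = 123.346 cm.
Applying the thin-lens equation again with f_2 = 5.5 cm and d_o2 = 123.346 cm gives d_i2 = 5.757 cm.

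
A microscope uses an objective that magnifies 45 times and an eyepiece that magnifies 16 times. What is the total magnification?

720

The overall magnification of a compound microscope is the product of the objective and eyepiece magnifications:
M = M_obj x M_eye = 45 x 16 = 720.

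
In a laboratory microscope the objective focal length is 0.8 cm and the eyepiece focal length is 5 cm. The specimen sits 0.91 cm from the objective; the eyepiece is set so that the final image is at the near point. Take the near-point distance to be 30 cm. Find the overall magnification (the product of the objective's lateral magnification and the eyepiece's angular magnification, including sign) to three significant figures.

-50.9

Objective: 1/d_i = 1/f_obj - 1/d_o = 1/0.8 - 1/0.91 = 0.15110 cm^-1, so d_i = 6.618 cm.
m_obj = -d_i/d_o = -6.618/0.91 = -7.273.
Eyepiece angular magnification (image at near point): M_eye = 1 + D/f_e = 1 + 30/5 = 7.000.
Overall M = m_obj x M_eye = (-7.273)(7.000) = -50.91.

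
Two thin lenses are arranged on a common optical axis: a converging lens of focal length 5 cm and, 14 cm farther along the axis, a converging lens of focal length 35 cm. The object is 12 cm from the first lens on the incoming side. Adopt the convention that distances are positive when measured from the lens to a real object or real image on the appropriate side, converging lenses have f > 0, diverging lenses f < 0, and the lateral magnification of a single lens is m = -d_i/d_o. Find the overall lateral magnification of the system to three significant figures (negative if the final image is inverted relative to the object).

-0.845

Lens 1: 1/d_i1 = 1/f_1 - 1/d_o1 = 1/5 - 1/12 = 0.11667 cm^-1, so d_i1 = 8.571 cm.
m_1 = -(8.571)/12 = -0.7143.
That image sits 5.429 cm in front of the second lens, so d_o2 = 5.429 cm.
Lens 2: 1/d_i2 = 1/f_2 - 1/d_o2 = 1/35 - 1/(5.429) = -0.15564 cm^-1, so d_i2 = -6.425 cm.
m_2 = -(-6.425)/(5.429) = 1.1836.
Total m = m_1 x m_2 = (-0.7143)(1.1836) = -0.8454.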